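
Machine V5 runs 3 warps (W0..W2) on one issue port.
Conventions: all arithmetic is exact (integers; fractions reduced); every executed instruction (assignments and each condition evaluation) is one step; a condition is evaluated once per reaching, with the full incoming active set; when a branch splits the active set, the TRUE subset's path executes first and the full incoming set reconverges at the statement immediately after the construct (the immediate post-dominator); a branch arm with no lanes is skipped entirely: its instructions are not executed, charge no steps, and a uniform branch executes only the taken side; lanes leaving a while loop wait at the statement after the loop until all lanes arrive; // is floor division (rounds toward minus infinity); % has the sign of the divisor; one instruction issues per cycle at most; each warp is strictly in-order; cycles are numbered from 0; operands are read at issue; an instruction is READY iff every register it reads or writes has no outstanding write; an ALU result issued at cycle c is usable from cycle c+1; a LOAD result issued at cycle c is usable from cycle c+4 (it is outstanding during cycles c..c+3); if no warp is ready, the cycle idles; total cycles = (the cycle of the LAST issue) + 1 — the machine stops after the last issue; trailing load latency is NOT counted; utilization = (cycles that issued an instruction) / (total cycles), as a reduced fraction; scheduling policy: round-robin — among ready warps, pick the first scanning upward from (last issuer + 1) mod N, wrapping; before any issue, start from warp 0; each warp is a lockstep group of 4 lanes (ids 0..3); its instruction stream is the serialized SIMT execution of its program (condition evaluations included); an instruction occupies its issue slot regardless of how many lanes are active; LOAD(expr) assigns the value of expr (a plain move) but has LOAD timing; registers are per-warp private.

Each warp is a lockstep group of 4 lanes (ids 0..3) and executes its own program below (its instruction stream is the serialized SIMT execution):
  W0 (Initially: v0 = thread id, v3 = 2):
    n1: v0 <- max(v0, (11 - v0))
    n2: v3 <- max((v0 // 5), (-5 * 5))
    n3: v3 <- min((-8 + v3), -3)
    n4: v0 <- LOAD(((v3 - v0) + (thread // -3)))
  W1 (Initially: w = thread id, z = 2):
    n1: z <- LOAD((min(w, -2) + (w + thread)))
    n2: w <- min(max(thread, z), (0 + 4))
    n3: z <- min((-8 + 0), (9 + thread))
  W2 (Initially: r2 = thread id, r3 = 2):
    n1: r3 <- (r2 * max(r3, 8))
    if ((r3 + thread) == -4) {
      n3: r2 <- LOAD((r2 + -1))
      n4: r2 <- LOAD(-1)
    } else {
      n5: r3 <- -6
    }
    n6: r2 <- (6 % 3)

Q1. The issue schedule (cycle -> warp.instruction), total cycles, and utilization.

cycle 0: W0.I0
cycle 1: W1.I0
cycle 2: W2.I0
cycle 3: W0.I1
cycle 4: W2.I1
cycle 5: W0.I2
cycle 6: W1.I1
cycle 7: W2.I2
cycle 8: W0.I3
cycle 9: W1.I2
cycle 10: W2.I3

Answer: 11 cycles, utilization 1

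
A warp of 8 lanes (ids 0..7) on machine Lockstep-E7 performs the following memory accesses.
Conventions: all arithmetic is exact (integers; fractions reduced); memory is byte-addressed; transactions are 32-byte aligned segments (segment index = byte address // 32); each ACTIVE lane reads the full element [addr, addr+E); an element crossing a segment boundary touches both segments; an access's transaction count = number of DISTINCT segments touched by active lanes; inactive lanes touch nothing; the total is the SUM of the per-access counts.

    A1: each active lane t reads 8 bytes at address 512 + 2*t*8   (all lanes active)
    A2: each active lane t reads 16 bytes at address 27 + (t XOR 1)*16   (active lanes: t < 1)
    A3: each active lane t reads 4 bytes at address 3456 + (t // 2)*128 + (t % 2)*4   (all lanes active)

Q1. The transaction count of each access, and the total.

A1: 4 transactions
A2: 1 transaction
A3: 4 transactions

Answer: 4,1,4; total 9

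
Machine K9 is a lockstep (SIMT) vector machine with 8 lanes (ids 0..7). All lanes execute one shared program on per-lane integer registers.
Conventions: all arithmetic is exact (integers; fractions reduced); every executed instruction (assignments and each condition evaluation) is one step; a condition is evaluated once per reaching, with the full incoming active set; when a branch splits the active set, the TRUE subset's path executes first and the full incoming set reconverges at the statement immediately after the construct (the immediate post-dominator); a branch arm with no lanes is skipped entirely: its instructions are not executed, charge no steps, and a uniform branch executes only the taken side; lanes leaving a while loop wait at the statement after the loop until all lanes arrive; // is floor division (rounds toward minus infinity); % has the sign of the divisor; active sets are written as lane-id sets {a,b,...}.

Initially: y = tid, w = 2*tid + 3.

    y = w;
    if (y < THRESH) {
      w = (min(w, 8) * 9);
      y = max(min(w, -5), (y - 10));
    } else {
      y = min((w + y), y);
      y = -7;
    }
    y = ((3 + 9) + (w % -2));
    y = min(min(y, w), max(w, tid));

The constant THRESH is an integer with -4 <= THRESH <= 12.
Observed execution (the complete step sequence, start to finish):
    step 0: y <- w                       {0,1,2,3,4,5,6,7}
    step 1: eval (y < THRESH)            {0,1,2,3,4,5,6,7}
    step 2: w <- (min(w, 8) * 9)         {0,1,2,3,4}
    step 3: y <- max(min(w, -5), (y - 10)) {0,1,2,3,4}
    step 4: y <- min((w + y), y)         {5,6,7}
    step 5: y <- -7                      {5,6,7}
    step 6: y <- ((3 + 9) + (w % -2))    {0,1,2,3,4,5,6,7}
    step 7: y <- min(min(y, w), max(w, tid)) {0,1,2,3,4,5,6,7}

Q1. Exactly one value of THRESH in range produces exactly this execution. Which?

Answer: THRESH = 12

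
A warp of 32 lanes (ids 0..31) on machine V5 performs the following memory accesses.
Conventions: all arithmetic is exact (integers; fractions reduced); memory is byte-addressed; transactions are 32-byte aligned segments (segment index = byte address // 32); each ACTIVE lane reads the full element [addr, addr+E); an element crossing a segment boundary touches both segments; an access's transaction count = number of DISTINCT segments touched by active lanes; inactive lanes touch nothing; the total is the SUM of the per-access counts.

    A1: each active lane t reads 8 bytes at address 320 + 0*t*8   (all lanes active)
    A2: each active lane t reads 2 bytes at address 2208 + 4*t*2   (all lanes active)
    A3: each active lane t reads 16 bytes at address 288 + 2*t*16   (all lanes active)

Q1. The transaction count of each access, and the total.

A1: 1 transaction
A2: 8 transactions
A3: 32 transactions

Answer: 1,8,32; total 41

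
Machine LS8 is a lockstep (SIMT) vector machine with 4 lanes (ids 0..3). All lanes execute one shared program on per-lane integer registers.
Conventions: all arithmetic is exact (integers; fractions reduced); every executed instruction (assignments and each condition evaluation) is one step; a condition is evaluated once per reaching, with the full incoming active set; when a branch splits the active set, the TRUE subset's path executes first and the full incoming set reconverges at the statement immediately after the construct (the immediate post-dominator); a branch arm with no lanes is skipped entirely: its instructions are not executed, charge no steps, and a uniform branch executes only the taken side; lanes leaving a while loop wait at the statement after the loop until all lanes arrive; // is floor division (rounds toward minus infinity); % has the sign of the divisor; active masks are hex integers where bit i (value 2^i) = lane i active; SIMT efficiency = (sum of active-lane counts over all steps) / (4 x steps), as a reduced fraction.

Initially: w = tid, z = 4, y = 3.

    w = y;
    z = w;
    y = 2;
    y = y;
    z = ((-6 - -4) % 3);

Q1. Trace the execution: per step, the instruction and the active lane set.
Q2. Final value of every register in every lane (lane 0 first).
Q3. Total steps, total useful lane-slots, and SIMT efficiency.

step 0: w <- y                       0xf
step 1: z <- w                       0xf
step 2: y <- 2                       0xf
step 3: y <- y                       0xf
step 4: z <- ((-6 - -4) % 3)         0xf

Answer: 5 steps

w: 3,3,3,3
z: 1,1,1,1
y: 2,2,2,2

steps = 5; useful = 20; efficiency = 20/20 = 1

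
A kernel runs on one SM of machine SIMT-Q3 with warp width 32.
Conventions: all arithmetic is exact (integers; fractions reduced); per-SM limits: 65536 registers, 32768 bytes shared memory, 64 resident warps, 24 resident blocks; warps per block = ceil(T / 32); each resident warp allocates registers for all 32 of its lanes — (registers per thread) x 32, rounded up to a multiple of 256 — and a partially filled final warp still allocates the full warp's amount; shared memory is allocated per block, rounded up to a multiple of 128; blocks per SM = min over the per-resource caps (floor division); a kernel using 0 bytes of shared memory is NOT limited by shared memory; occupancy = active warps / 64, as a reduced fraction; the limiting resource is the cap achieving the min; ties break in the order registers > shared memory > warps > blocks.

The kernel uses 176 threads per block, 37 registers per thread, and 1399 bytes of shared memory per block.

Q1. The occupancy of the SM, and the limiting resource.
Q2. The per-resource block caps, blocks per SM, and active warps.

Answer: occupancy 3/4, limited by registers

registers: 8 blocks
shared memory: 23 blocks
warps: 10 blocks
blocks: 24 blocks

Answer: 8 blocks, 48 active warps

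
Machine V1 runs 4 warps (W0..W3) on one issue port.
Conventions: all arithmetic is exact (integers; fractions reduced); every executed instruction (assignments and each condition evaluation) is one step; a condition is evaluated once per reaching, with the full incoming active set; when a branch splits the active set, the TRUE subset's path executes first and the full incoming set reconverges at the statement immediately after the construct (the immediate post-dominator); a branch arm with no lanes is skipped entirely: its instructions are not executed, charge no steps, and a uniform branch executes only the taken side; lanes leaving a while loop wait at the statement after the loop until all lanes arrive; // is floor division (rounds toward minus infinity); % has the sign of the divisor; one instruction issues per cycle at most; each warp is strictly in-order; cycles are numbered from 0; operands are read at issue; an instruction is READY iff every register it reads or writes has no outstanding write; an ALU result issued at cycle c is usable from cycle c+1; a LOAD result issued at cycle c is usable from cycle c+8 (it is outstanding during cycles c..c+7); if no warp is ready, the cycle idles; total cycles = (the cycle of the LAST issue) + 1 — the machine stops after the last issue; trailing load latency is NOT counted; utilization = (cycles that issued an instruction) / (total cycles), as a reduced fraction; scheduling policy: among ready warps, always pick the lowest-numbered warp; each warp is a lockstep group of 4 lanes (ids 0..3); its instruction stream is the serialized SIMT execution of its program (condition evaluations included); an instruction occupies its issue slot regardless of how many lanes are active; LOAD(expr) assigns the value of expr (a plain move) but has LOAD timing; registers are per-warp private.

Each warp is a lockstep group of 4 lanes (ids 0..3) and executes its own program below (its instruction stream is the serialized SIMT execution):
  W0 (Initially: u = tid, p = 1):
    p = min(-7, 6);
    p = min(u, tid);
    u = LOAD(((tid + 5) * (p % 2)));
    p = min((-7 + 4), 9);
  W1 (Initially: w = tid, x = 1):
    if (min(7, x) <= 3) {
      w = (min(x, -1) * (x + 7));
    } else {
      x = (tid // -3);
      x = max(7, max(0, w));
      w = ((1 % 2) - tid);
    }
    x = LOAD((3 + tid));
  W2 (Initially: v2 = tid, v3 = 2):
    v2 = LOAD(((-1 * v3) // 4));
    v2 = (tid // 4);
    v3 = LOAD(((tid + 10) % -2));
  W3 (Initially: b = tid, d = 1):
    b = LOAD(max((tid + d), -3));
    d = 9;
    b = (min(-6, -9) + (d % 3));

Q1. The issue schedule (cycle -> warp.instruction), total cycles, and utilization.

cycle 0: W0.I0
cycle 1: W0.I1
cycle 2: W0.I2
cycle 3: W0.I3
cycle 4: W1.I0
cycle 5: W1.I1
cycle 6: W1.I2
cycle 7: W2.I0
cycle 8: W3.I0
cycle 9: W3.I1
cycle 10: idle
cycle 11: idle
cycle 12: idle
cycle 13: idle
cycle 14: idle
cycle 15: W2.I1
cycle 16: W2.I2
cycle 17: W3.I2

Answer: 18 cycles, utilization 13/18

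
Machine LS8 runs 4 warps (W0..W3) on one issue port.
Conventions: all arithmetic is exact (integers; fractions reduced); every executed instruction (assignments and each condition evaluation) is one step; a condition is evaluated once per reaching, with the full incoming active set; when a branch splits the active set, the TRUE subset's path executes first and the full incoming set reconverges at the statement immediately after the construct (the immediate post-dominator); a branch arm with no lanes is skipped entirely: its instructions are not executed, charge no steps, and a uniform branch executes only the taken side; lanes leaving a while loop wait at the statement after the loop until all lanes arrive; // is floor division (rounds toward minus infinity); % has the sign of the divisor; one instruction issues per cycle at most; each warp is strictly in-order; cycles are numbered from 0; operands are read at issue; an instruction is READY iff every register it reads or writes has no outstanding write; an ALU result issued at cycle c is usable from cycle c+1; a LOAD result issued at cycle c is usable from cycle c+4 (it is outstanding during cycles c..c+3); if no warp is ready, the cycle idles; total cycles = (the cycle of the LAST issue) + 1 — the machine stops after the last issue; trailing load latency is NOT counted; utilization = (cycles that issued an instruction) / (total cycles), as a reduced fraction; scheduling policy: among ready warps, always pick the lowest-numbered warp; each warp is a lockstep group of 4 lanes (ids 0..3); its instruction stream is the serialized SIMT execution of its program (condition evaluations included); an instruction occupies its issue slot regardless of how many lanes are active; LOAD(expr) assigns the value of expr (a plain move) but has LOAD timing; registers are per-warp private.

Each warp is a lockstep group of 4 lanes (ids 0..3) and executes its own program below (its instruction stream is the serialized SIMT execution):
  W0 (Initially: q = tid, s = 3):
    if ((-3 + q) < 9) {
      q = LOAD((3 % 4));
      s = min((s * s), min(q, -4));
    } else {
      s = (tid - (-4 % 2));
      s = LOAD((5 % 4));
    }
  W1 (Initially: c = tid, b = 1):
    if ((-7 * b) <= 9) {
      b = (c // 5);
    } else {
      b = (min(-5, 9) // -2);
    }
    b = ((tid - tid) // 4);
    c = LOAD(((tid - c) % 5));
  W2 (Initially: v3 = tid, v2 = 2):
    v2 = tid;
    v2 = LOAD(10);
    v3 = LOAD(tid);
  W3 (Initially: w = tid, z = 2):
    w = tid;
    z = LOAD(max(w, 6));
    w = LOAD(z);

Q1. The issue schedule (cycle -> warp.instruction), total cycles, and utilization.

cycle 0: W0.I0
cycle 1: W0.I1
cycle 2: W1.I0
cycle 3: W1.I1
cycle 4: W1.I2
cycle 5: W0.I2
cycle 6: W1.I3
cycle 7: W2.I0
cycle 8: W2.I1
cycle 9: W2.I2
cycle 10: W3.I0
cycle 11: W3.I1
cycle 12: idle
cycle 13: idle
cycle 14: idle
cycle 15: W3.I2

Answer: 16 cycles, utilization 13/16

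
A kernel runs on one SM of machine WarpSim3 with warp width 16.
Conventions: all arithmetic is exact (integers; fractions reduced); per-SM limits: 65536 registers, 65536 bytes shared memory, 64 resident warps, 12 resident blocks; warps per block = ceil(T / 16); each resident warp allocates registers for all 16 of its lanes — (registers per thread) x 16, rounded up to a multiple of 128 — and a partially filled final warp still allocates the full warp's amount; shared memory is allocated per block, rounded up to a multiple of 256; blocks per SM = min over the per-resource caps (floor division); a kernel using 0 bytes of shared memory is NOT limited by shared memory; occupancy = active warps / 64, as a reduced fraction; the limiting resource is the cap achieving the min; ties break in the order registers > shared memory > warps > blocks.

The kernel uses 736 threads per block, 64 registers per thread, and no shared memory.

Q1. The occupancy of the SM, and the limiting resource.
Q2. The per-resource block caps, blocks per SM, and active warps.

Answer: occupancy 23/32, limited by registers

registers: 1 block
shared memory: no limit (kernel uses none)
warps: 1 block
blocks: 12 blocks

Answer: 1 block, 46 active warps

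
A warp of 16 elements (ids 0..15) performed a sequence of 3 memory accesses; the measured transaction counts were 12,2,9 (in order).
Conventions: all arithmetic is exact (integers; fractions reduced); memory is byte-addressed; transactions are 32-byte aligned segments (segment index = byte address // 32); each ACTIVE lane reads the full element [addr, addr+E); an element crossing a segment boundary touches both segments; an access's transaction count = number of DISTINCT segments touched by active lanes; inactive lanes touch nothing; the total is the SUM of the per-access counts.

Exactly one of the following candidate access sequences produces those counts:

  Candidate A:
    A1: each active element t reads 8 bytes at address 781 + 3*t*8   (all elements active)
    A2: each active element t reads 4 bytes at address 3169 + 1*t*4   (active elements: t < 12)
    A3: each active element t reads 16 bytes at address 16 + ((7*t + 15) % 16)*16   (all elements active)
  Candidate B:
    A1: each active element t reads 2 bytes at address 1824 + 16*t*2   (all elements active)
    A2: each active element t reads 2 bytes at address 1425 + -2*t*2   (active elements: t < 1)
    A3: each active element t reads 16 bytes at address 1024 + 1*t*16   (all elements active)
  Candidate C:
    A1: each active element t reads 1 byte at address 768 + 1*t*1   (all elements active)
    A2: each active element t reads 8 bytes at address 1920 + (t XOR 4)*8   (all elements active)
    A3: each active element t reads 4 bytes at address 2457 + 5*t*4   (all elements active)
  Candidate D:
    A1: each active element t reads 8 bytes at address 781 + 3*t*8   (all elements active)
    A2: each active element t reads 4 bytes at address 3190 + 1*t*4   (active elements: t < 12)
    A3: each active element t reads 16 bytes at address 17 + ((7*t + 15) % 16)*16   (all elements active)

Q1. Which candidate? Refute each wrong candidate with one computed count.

B: A1 gives 16 transactions, not 12
C: A1 gives 1 transaction, not 12
D: A2 gives 3 transactions, not 2
A: all counts match (12,2,9)

Answer: A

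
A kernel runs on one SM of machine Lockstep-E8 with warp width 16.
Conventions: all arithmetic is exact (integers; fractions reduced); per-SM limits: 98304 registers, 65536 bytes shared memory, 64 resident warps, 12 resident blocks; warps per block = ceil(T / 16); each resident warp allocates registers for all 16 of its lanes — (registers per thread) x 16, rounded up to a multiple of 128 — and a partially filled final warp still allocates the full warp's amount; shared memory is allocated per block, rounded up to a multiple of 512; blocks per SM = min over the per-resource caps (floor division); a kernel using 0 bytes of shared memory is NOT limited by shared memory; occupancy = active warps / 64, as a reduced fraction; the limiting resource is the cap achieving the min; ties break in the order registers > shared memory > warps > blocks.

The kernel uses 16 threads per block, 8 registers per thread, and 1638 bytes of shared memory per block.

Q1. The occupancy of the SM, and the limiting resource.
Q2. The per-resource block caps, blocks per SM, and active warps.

Answer: occupancy 3/16, limited by blocks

registers: 768 blocks
shared memory: 32 blocks
warps: 64 blocks
blocks: 12 blocks

Answer: 12 blocks, 12 active warps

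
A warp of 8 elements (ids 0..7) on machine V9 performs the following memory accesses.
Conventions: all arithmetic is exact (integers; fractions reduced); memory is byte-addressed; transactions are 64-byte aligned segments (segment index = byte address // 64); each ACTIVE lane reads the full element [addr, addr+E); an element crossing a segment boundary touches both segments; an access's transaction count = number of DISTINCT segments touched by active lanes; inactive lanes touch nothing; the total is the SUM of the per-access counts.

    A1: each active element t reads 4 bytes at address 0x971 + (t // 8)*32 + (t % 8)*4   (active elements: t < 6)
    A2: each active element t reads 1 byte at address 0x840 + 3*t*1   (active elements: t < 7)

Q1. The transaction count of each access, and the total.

A1: 2 transactions
A2: 1 transaction

Answer: 2,1; total 3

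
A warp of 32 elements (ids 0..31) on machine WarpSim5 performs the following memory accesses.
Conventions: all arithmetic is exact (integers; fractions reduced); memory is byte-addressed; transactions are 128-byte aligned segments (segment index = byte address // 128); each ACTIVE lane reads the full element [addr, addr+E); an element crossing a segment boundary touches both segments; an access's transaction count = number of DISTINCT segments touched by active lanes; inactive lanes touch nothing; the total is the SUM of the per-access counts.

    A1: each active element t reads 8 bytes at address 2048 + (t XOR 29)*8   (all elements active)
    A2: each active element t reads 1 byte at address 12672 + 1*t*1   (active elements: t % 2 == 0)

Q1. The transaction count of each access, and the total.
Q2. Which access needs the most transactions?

A1: 2 transactions
A2: 1 transaction

Answer: 2,1; total 3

Answer: A1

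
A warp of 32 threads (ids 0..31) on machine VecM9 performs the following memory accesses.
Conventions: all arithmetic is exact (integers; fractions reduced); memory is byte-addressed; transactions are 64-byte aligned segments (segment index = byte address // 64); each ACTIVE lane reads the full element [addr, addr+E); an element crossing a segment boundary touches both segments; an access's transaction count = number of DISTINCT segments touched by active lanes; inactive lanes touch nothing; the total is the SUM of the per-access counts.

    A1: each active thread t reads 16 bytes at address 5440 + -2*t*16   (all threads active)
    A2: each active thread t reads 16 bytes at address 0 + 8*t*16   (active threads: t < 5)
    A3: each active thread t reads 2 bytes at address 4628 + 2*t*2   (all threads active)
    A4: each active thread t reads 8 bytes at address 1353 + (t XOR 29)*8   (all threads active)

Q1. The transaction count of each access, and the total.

A1: 17 transactions
A2: 5 transactions
A3: 3 transactions
A4: 5 transactions

Answer: 17,5,3,5; total 30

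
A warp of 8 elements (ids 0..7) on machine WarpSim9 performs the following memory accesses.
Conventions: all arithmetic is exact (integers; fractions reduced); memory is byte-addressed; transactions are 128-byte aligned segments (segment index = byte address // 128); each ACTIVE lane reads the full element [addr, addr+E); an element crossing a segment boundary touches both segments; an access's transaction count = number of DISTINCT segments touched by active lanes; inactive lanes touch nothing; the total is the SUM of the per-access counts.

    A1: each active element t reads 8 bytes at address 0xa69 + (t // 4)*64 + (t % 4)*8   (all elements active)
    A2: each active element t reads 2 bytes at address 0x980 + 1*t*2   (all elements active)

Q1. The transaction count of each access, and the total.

A1: 2 transactions
A2: 1 transaction

Answer: 2,1; total 3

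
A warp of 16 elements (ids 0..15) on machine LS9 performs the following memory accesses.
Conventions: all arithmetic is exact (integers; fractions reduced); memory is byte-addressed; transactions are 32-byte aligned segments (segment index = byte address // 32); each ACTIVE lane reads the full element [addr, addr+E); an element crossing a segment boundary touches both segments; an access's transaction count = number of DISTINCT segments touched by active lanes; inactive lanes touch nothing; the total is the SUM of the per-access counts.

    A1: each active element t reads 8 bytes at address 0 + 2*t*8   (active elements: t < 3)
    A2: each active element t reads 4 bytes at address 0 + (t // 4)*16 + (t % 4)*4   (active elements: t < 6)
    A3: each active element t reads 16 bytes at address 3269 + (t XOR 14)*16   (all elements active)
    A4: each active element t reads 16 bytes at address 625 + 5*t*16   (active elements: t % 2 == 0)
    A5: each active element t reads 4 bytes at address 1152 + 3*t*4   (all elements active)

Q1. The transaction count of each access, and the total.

A1: 2 transactions
A2: 1 transaction
A3: 9 transactions
A4: 16 transactions
A5: 6 transactions

Answer: 2,1,9,16,6; total 34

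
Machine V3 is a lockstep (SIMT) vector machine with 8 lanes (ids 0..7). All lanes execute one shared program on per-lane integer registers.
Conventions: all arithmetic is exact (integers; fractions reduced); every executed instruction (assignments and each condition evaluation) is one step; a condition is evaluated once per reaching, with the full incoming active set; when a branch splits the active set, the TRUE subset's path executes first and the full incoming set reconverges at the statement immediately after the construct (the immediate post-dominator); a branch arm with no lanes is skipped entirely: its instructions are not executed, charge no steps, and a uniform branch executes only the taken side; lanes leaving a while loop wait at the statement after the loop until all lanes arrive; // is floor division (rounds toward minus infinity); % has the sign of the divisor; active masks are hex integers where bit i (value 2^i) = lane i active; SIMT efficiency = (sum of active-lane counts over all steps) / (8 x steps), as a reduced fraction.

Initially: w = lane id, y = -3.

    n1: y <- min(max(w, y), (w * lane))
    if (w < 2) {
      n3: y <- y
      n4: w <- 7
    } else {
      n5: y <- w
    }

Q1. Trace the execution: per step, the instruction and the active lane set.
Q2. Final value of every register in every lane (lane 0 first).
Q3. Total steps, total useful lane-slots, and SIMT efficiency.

step 0: y <- min(max(w, y), (w * lane)) 0xff
step 1: eval (w < 2)                 0xff
step 2: y <- y                       0x03
step 3: w <- 7                       0x03
step 4: y <- w                       0xfc

Answer: 5 steps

w: 7,7,2,3,4,5,6,7
y: 0,1,2,3,4,5,6,7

steps = 5; useful = 26; efficiency = 26/40 = 13/20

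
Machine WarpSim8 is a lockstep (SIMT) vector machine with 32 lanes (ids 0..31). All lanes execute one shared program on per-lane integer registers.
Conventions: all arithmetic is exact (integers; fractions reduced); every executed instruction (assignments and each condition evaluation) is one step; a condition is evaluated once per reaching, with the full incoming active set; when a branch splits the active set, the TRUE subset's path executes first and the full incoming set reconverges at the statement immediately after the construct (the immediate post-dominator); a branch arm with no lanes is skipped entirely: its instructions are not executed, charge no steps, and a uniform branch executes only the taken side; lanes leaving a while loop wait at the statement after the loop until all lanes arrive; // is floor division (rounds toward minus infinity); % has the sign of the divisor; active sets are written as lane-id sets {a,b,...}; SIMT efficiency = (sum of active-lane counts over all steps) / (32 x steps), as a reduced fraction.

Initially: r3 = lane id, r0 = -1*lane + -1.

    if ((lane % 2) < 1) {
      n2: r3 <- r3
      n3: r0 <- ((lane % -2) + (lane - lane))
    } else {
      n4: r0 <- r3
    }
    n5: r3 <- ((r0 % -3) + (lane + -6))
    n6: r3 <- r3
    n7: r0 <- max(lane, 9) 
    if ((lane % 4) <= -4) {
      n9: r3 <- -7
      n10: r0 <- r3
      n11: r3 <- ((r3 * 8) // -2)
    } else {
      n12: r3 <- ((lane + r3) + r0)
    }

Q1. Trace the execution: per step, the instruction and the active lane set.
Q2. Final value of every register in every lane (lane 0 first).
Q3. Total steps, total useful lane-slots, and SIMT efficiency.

step 0: eval ((lane % 2) < 1)        {0,1,2,3,4,5,6,7,8,9,10,11,12,13,14,15,16,17,18,19,20,21,22,23,24,25,26,27,28,29,30,31}
step 1: r3 <- r3                     {0,2,4,6,8,10,12,14,16,18,20,22,24,26,28,30}
step 2: r0 <- ((lane % -2) + (lane - lane)) {0,2,4,6,8,10,12,14,16,18,20,22,24,26,28,30}
step 3: r0 <- r3                     {1,3,5,7,9,11,13,15,17,19,21,23,25,27,29,31}
step 4: r3 <- ((r0 % -3) + (lane + -6)) {0,1,2,3,4,5,6,7,8,9,10,11,12,13,14,15,16,17,18,19,20,21,22,23,24,25,26,27,28,29,30,31}
step 5: r3 <- r3                     {0,1,2,3,4,5,6,7,8,9,10,11,12,13,14,15,16,17,18,19,20,21,22,23,24,25,26,27,28,29,30,31}
step 6: r0 <- max(lane, 9)           {0,1,2,3,4,5,6,7,8,9,10,11,12,13,14,15,16,17,18,19,20,21,22,23,24,25,26,27,28,29,30,31}
step 7: eval ((lane % 4) <= -4)      {0,1,2,3,4,5,6,7,8,9,10,11,12,13,14,15,16,17,18,19,20,21,22,23,24,25,26,27,28,29,30,31}
step 8: r3 <- ((lane + r3) + r0)     {0,1,2,3,4,5,6,7,8,9,10,11,12,13,14,15,16,17,18,19,20,21,22,23,24,25,26,27,28,29,30,31}

Answer: 9 steps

r3: 3,3,7,9,11,12,15,15,19,21,24,26,30,31,36,39,42,44,48,49,54,57,60,62,66,67,72,75,78,80,84,85
r0: 9,9,9,9,9,9,9,9,9,9,10,11,12,13,14,15,16,17,18,19,20,21,22,23,24,25,26,27,28,29,30,31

steps = 9; useful = 240; efficiency = 240/288 = 5/6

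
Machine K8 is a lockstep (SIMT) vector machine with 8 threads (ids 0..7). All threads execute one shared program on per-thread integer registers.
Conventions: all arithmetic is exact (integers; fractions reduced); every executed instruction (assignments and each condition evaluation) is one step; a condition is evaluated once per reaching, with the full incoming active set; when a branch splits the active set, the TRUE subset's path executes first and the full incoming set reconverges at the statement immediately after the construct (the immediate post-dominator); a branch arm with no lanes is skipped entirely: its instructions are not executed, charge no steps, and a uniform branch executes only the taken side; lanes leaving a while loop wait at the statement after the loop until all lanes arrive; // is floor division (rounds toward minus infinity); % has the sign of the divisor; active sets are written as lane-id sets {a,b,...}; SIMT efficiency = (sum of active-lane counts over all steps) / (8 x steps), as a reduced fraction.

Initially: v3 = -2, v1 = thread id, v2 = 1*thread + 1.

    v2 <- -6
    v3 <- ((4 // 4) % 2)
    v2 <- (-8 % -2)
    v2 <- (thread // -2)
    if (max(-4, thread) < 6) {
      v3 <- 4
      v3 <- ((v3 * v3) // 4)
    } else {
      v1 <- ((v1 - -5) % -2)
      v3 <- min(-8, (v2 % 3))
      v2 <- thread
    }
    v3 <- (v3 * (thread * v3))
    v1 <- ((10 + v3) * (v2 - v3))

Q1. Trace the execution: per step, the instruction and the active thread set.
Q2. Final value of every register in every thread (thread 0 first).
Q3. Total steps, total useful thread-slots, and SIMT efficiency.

step 0: v2 <- -6                     {0,1,2,3,4,5,6,7}
step 1: v3 <- ((4 // 4) % 2)         {0,1,2,3,4,5,6,7}
step 2: v2 <- (-8 % -2)              {0,1,2,3,4,5,6,7}
step 3: v2 <- (thread // -2)         {0,1,2,3,4,5,6,7}
step 4: eval (max(-4, thread) < 6)   {0,1,2,3,4,5,6,7}
step 5: v3 <- 4                      {0,1,2,3,4,5}
step 6: v3 <- ((v3 * v3) // 4)       {0,1,2,3,4,5}
step 7: v1 <- ((v1 - -5) % -2)       {6,7}
step 8: v3 <- min(-8, (v2 % 3))      {6,7}
step 9: v2 <- thread                 {6,7}
step 10: v3 <- (v3 * (thread * v3))   {0,1,2,3,4,5,6,7}
step 11: v1 <- ((10 + v3) * (v2 - v3)) {0,1,2,3,4,5,6,7}

Answer: 12 steps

v3: 0,16,32,48,64,80,384,448
v1: 0,-442,-1386,-2900,-4884,-7470,-148932,-201978
v2: 0,-1,-1,-2,-2,-3,6,7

steps = 12; useful = 74; efficiency = 74/96 = 37/48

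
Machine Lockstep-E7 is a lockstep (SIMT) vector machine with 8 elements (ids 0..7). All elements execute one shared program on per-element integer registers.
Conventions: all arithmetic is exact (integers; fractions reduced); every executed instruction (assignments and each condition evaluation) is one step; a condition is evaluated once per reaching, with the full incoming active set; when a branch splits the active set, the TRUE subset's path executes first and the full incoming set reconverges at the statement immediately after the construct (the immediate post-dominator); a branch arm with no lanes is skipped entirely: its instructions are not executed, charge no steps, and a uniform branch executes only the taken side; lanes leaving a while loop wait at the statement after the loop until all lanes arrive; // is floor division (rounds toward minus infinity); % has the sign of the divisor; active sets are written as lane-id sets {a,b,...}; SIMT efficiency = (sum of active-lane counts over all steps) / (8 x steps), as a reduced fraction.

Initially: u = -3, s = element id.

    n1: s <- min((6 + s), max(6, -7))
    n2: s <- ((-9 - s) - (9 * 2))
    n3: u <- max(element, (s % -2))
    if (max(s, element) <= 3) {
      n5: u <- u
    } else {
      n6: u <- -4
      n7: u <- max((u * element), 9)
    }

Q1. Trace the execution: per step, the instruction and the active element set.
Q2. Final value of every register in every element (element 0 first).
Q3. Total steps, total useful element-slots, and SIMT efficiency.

step 0: s <- min((6 + s), max(6, -7)) {0,1,2,3,4,5,6,7}
step 1: s <- ((-9 - s) - (9 * 2))    {0,1,2,3,4,5,6,7}
step 2: u <- max(element, (s % -2))  {0,1,2,3,4,5,6,7}
step 3: eval (max(s, element) <= 3)  {0,1,2,3,4,5,6,7}
step 4: u <- u                       {0,1,2,3}
step 5: u <- -4                      {4,5,6,7}
step 6: u <- max((u * element), 9)   {4,5,6,7}

Answer: 7 steps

u: 0,1,2,3,9,9,9,9
s: -33,-33,-33,-33,-33,-33,-33,-33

steps = 7; useful = 44; efficiency = 44/56 = 11/14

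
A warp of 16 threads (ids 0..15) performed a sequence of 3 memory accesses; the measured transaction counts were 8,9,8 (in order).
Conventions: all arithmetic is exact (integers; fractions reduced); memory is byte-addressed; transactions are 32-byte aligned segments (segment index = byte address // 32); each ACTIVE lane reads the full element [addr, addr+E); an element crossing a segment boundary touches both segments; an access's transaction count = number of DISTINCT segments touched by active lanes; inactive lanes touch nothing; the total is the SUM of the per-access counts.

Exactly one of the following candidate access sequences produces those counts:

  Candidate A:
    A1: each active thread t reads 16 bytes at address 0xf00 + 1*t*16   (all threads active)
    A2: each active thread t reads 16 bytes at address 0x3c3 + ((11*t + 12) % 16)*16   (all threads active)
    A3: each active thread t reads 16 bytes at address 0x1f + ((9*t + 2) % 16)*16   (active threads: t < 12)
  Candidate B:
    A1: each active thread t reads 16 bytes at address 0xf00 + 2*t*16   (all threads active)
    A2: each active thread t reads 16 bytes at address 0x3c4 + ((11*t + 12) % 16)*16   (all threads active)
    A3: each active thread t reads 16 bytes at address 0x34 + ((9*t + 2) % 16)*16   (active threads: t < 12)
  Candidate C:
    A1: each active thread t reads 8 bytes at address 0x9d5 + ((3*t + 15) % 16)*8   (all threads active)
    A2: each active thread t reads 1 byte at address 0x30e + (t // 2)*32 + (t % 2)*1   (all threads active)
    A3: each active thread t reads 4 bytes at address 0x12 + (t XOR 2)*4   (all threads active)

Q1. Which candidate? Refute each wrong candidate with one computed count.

B: A1 gives 16 transactions, not 8
C: A1 gives 5 transactions, not 8
A: all counts match (8,9,8)

Answer: A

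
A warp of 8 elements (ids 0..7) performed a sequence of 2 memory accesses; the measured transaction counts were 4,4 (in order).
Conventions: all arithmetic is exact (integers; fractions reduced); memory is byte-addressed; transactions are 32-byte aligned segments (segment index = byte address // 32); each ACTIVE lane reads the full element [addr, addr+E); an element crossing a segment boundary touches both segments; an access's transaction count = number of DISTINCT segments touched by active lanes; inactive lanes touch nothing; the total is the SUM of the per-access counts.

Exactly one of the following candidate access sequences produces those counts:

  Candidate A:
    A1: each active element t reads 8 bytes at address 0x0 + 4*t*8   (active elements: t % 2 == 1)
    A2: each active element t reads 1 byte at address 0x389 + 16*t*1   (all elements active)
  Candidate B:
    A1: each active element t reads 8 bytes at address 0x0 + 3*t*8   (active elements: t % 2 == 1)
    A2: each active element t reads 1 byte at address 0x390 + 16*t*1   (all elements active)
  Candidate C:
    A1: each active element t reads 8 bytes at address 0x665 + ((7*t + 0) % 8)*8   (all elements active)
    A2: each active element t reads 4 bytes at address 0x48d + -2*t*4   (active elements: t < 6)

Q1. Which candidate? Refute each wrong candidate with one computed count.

B: A2 gives 5 transactions, not 4
C: A1 gives 3 transactions, not 4
A: all counts match (4,4)

Answer: A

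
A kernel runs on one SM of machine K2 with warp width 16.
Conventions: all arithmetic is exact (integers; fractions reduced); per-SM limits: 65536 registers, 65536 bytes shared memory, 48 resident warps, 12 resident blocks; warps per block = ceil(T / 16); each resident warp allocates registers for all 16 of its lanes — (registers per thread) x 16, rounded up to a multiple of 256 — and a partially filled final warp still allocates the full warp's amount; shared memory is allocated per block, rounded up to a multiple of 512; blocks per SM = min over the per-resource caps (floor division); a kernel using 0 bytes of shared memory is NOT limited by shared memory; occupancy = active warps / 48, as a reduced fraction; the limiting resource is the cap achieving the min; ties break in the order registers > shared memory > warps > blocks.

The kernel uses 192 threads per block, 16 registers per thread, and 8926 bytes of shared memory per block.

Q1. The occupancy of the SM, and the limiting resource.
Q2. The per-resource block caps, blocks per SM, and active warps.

Answer: occupancy 1, limited by warps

registers: 21 blocks
shared memory: 7 blocks
warps: 4 blocks
blocks: 12 blocks

Answer: 4 blocks, 48 active warps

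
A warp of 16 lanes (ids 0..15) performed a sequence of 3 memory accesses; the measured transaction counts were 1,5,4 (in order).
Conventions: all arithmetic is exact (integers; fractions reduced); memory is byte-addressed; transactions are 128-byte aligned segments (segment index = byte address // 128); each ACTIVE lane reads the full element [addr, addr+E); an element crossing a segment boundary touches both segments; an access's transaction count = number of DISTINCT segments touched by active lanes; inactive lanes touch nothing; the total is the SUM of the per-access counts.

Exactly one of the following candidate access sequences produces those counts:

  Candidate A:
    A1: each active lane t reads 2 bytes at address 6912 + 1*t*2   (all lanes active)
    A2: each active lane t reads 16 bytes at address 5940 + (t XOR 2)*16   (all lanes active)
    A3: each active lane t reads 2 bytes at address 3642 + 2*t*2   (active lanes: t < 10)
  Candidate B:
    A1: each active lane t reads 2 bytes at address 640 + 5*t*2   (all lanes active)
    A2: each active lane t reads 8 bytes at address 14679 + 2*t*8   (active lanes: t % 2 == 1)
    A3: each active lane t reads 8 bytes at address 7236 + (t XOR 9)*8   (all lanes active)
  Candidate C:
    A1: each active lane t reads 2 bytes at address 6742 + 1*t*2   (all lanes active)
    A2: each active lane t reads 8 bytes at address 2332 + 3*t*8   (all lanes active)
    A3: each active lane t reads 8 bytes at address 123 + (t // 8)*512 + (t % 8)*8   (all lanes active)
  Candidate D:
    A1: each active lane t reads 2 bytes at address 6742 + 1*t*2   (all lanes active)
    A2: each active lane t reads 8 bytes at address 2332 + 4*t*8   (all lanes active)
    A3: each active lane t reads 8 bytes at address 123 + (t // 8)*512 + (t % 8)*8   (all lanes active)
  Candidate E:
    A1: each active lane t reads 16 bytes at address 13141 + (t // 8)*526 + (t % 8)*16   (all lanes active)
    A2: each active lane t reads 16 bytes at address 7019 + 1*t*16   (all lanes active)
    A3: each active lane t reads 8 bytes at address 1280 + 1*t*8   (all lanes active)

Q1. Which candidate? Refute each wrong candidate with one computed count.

A: A2 gives 3 transactions, not 5
B: A1 gives 2 transactions, not 1
C: A2 gives 4 transactions, not 5
E: A1 gives 4 transactions, not 1
D: all counts match (1,5,4)

Answer: D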